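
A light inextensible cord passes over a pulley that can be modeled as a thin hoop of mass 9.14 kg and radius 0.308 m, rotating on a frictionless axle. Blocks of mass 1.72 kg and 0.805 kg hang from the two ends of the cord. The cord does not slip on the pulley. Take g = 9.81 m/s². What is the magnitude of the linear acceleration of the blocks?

I = MR² = (9.14)(0.308)² = 0.8671 kg·m².
Heavier block: m₁g − T₁ = m₁a. Lighter block: T₂ − m₂g = m₂a.
Pulley: (T₁ − T₂)R = Iα = I(a/R), so T₁ − T₂ = (I/R²)a = 1·M_p a = 9.140·a.
Adding the three: (m₁ − m₂)g = (m₁ + m₂ + 9.140)a, so a = (1.72 − 0.805)(9.81)/(1.72 + 0.805 + 9.140) = 0.7695 m/s².

a ≈ 0.769 m/s²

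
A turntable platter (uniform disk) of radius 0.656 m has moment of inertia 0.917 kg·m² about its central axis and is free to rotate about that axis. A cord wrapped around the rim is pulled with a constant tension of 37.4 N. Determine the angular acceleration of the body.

τ = F R = (37.4)(0.656) = 24.53 N·m.
From τ = Iα: α = 24.53/0.9170 = 26.76 rad/s².

α ≈ 26.8 rad/s²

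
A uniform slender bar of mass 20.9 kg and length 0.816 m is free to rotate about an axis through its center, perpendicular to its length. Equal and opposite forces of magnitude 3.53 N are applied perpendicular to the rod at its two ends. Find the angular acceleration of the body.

I = (1/12)ML² = (1/12)(20.9)(0.816)² = 1.160 kg·m².
The couple gives τ = F·(L/2) + F·(L/2) = F L = (3.53)(0.816) = 2.880 N·m.
From τ = Iα: α = 2.880/1.160 = 2.484 rad/s².

α ≈ 2.48 rad/s²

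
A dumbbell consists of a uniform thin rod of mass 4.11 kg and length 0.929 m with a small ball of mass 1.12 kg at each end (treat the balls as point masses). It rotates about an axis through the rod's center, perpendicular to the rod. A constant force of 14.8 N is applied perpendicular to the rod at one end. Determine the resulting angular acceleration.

α ≈ 8.83 rad/s²

I_rod = (1/12)ML² = (1/12)(4.11)(0.929)² = 0.2956 kg·m².
I_balls = 2·m·(L/2)² = 2(1.12)(0.4645)² = 0.4833 kg·m².
Total I = 0.7789 kg·m².
τ = F·(L/2) = (14.8)(0.465) = 6.875 N·m.
α = τ/I = 6.875/0.7789 = 8.826 rad/s².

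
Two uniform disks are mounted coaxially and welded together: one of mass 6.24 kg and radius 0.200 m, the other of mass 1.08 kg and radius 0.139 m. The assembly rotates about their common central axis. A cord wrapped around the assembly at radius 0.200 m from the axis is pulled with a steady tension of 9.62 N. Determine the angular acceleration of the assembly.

I = ½M₁R₁² + ½M₂R₂² = ½(6.24)(0.200)² + ½(1.08)(0.139)² = 0.1352 kg·m².
τ = F r = (9.62)(0.200) = 1.924 N·m.
α = τ/I = 1.924/0.1352 = 14.23 rad/s².

α ≈ 14.2 rad/s²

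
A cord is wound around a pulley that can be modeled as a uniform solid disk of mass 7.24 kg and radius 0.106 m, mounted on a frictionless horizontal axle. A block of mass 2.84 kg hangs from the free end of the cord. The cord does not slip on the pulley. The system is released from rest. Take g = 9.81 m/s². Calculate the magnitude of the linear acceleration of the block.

I = ½MR² = (1/2)(7.24)(0.106)² = 0.04067 kg·m².
Block: mg − T = ma. Pulley: TR = Iα. No-slip: a = αR, so T = (I/R²)a = 3.620·a.
Then mg = (m + 3.620)a, so a = (2.84)(9.81)/(2.84 + 3.620) = 4.313 m/s².

a ≈ 4.31 m/s²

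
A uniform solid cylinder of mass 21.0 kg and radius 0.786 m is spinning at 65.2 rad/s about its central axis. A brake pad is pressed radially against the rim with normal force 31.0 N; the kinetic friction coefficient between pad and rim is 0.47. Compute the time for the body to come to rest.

I = ½MR² = (1/2)(21.0)(0.786)² = 6.487 kg·m².
Friction force f = μN = (0.47)(31.0) = 14.57 N at the rim; torque magnitude τ = fR = 11.45 N·m, opposing ω.
|α| = τ/I = 11.45/6.487 = 1.765 rad/s² (deceleration).
0 = ω₀ − |α|t ⇒ t = ω₀/|α| = 65.2/1.765 = 36.93 s.

t ≈ 36.9 s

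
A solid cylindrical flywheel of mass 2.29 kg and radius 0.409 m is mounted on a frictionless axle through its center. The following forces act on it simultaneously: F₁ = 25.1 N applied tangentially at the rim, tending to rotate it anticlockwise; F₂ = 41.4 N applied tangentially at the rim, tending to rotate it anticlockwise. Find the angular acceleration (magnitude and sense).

I = ½MR² = (1/2)(2.29)(0.409)² = 0.1915 kg·m².
Taking anticlockwise as positive: τ₁ = +(25.1)(0.409) = +10.27 N·m; τ₂ = +(41.4)(0.409) = +16.93 N·m.
Net torque τ = 27.20 N·m.
α = τ/I = 27.20/0.1915 = 142.0 rad/s².

α ≈ 142 rad/s², anticlockwise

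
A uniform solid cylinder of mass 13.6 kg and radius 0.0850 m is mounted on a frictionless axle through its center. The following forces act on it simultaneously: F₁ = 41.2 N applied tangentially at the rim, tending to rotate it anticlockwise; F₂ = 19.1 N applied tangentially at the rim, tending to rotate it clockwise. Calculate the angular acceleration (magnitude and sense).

α ≈ 38.2 rad/s², anticlockwise

I = ½MR² = (1/2)(13.6)(0.0850)² = 0.04913 kg·m².
Taking anticlockwise as positive: τ₁ = +(41.2)(0.0850) = +3.502 N·m; τ₂ = −(19.1)(0.0850) = −1.624 N·m.
Net torque τ = 1.879 N·m.
α = τ/I = 1.879/0.04913 = 38.24 rad/s².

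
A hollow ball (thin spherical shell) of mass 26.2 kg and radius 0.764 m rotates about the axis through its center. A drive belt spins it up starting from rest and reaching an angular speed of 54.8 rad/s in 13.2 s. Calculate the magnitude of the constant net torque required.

τ ≈ 42.3 N·m

I = (2/3)MR² = (2/3)(26.2)(0.764)² = 10.20 kg·m².
α = Δω/Δt = (54.8 − 0)/13.2 = 4.152 rad/s².
τ = Iα = (10.20)(4.152) = 42.33 N·m.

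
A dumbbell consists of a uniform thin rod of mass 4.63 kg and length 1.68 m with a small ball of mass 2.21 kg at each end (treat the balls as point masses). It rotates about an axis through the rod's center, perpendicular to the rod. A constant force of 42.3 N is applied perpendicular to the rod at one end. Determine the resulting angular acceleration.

α ≈ 8.44 rad/s²

I_rod = (1/12)ML² = (1/12)(4.63)(1.68)² = 1.089 kg·m².
I_balls = 2·m·(L/2)² = 2(2.21)(0.8400)² = 3.119 kg·m².
Total I = 4.208 kg·m².
τ = F·(L/2) = (42.3)(0.840) = 35.53 N·m.
α = τ/I = 35.53/4.208 = 8.444 rad/s².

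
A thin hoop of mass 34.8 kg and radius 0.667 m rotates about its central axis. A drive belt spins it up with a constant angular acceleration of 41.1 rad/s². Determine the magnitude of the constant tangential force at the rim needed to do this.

I = MR² = (34.8)(0.667)² = 15.48 kg·m².
The required torque is τ = Iα = (15.48)(41.10) = 636.3 N·m.
A tangential force at the rim gives τ = FR, so F = τ/R = 636.3/0.667 = 954.0 N.

F ≈ 954 N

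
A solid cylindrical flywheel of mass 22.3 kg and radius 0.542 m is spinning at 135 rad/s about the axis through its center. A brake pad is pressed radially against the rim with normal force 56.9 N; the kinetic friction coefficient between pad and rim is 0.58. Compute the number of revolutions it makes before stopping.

≈ 266 revolutions

I = ½MR² = (1/2)(22.3)(0.542)² = 3.275 kg·m².
Friction force f = μN = (0.58)(56.9) = 33.00 N at the rim; torque magnitude τ = fR = 17.89 N·m, opposing ω.
|α| = τ/I = 17.89/3.275 = 5.461 rad/s² (deceleration).
ω² = ω₀² − 2|α|θ with ω = 0 ⇒ θ = ω₀²/(2|α|) = 1669 rad = 265.6 rev.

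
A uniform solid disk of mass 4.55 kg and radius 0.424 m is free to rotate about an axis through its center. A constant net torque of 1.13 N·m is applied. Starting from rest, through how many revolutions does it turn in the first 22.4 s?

≈ 110 revolutions

I = ½MR² = (1/2)(4.55)(0.424)² = 0.4090 kg·m².
α = τ/I = 1.13/0.4090 = 2.763 rad/s².
θ = ½αt² = ½(2.763)(22.4)² = 693.2 rad.
Revolutions = θ/(2π) = 110.3.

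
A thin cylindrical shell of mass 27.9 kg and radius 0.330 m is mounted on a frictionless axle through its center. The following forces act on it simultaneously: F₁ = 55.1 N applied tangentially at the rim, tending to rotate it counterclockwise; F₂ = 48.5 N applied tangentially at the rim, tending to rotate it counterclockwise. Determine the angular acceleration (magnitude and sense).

I = MR² = (27.9)(0.330)² = 3.038 kg·m².
Taking counterclockwise as positive: τ₁ = +(55.1)(0.330) = +18.18 N·m; τ₂ = +(48.5)(0.330) = +16.00 N·m.
Net torque τ = 34.19 N·m.
α = τ/I = 34.19/3.038 = 11.25 rad/s².

α ≈ 11.3 rad/s², counterclockwise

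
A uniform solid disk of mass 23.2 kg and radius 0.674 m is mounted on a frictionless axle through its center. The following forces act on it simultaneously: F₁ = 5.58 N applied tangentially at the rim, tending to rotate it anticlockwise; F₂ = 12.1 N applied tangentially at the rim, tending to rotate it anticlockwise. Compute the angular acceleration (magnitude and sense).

α ≈ 2.26 rad/s², anticlockwise

I = ½MR² = (1/2)(23.2)(0.674)² = 5.270 kg·m².
Taking anticlockwise as positive: τ₁ = +(5.58)(0.674) = +3.761 N·m; τ₂ = +(12.1)(0.674) = +8.155 N·m.
Net torque τ = 11.92 N·m.
α = τ/I = 11.92/5.270 = 2.261 rad/s².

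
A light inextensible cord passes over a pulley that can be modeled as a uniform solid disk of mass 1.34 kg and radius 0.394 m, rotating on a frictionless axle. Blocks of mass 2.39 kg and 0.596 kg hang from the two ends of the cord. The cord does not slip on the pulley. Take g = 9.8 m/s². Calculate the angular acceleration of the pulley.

α ≈ 12.2 rad/s²

I = ½MR² = (1/2)(1.34)(0.394)² = 0.1040 kg·m².
Heavier block: m₁g − T₁ = m₁a. Lighter block: T₂ − m₂g = m₂a.
Pulley: (T₁ − T₂)R = Iα = I(a/R), so T₁ − T₂ = (I/R²)a = (1/2)M_p a = 0.6700·a.
Adding the three: (m₁ − m₂)g = (m₁ + m₂ + 0.6700)a, so a = (2.39 − 0.596)(9.8)/(2.39 + 0.596 + 0.6700) = 4.809 m/s².
α = a/R = 4.809/0.394 = 12.21 rad/s².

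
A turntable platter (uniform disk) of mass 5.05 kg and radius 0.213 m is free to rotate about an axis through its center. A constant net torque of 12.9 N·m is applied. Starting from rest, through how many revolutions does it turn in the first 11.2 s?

I = ½MR² = (1/2)(5.05)(0.213)² = 0.1146 kg·m².
α = τ/I = 12.9/0.1146 = 112.6 rad/s².
θ = ½αt² = ½(112.6)(11.2)² = 7063 rad.
Revolutions = θ/(2π) = 1124.

≈ 1120 revolutions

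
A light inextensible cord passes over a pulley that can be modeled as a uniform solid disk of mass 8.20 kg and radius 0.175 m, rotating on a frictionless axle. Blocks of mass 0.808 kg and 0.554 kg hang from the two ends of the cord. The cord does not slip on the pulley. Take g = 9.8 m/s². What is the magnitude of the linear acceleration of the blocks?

I = ½MR² = (1/2)(8.20)(0.175)² = 0.1256 kg·m².
Heavier block: m₁g − T₁ = m₁a. Lighter block: T₂ − m₂g = m₂a.
Pulley: (T₁ − T₂)R = Iα = I(a/R), so T₁ − T₂ = (I/R²)a = (1/2)M_p a = 4.100·a.
Adding the three: (m₁ − m₂)g = (m₁ + m₂ + 4.100)a, so a = (0.808 − 0.554)(9.8)/(0.808 + 0.554 + 4.100) = 0.4557 m/s².

a ≈ 0.456 m/s²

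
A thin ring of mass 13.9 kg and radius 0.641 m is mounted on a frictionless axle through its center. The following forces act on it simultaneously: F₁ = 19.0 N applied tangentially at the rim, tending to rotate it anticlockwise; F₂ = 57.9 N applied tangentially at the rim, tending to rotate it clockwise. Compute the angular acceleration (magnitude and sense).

I = MR² = (13.9)(0.641)² = 5.711 kg·m².
Taking anticlockwise as positive: τ₁ = +(19.0)(0.641) = +12.18 N·m; τ₂ = −(57.9)(0.641) = −37.11 N·m.
Net torque τ = -24.93 N·m.
α = τ/I = -24.93/5.711 = -4.366 rad/s².

α ≈ 4.37 rad/s², clockwise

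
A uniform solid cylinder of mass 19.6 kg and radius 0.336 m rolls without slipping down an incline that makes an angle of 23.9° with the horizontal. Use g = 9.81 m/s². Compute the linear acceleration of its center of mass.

Translation along the incline: Mg sinθ − f = Ma.
Rotation about the center: fR = Iα with I = ½MR². No-slip gives a = αR, so f = (I/R²)a = (1/2)M a.
Substituting: Mg sinθ = (1 + 0.5000)Ma, so a = g sinθ/(1 + 0.5000) = (9.81) sin 23.9° / 1.500 = 2.650 m/s².

a ≈ 2.65 m/s²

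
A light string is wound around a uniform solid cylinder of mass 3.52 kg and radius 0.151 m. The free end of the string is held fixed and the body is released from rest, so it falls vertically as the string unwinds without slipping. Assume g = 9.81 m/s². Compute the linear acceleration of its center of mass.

Translation: Mg − T = Ma. Rotation about the center: TR = Iα with I = ½MR².
With a = αR: T = (I/R²)a = (1/2)M a, so Mg = (1 + 0.5000)Ma.
a = g/(1 + 0.5000) = 9.81/1.500 = 6.540 m/s².

a ≈ 6.54 m/s²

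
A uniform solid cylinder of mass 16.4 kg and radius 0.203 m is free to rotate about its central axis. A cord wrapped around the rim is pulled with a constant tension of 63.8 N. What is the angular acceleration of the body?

α ≈ 38.3 rad/s²

I = ½MR² = (1/2)(16.4)(0.203)² = 0.3379 kg·m².
τ = F R = (63.8)(0.203) = 12.95 N·m.
Newton's second law for rotation, τ = Iα, gives α = τ/I = 12.95/0.3379 = 38.33 rad/s².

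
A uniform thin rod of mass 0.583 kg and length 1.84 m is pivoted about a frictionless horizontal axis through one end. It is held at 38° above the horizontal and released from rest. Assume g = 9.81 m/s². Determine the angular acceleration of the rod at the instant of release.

α ≈ 6.30 rad/s²

About the pivot, I = (1/3)ML² = (1/3)(0.583)(1.84)² = 0.6579 kg·m².
The weight acts at the center, a distance L/2 = 0.9200 m from the pivot; τ = Mg(L/2) cos 38° = 4.146 N·m.
α = τ/I = 4.146/0.6579 = 6.302 rad/s².
(Equivalently α = (3g/(2L)) cos 38° = 6.302 rad/s².)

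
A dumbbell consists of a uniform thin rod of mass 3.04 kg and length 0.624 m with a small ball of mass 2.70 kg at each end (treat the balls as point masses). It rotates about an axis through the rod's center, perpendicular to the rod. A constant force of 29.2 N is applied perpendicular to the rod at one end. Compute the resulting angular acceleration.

I_rod = (1/12)ML² = (1/12)(3.04)(0.624)² = 0.09864 kg·m².
I_balls = 2·m·(L/2)² = 2(2.70)(0.3120)² = 0.5257 kg·m².
Total I = 0.6243 kg·m².
τ = F·(L/2) = (29.2)(0.312) = 9.110 N·m.
α = τ/I = 9.110/0.6243 = 14.59 rad/s².

α ≈ 14.6 rad/s²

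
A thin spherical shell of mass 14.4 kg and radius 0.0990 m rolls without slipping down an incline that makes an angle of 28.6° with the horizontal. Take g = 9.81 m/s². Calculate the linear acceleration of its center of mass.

a ≈ 2.82 m/s²

Translation along the incline: Mg sinθ − f = Ma.
Rotation about the center: fR = Iα with I = (2/3)MR². No-slip gives a = αR, so f = (I/R²)a = (2/3)M a.
Substituting: Mg sinθ = (1 + 0.6667)Ma, so a = g sinθ/(1 + 0.6667) = (9.81) sin 28.6° / 1.667 = 2.818 m/s².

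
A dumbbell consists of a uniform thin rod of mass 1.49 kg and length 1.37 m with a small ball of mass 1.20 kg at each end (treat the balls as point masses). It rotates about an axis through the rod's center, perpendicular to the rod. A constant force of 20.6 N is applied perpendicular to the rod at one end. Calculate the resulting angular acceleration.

I_rod = (1/12)ML² = (1/12)(1.49)(1.37)² = 0.2330 kg·m².
I_balls = 2·m·(L/2)² = 2(1.20)(0.6850)² = 1.126 kg·m².
Total I = 1.359 kg·m².
τ = F·(L/2) = (20.6)(0.685) = 14.11 N·m.
α = τ/I = 14.11/1.359 = 10.38 rad/s².

α ≈ 10.4 rad/s²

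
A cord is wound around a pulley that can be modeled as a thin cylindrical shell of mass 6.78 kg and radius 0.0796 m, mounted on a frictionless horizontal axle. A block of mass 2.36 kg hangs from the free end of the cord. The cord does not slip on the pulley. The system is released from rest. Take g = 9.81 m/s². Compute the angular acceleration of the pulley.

I = MR² = (6.78)(0.0796)² = 0.04296 kg·m².
Block: mg − T = ma. Pulley: TR = Iα. No-slip: a = αR, so T = (I/R²)a = 6.780·a.
Then mg = (m + 6.780)a, so a = (2.36)(9.81)/(2.36 + 6.780) = 2.533 m/s².
α = a/R = 2.533/0.0796 = 31.82 rad/s².

α ≈ 31.8 rad/s²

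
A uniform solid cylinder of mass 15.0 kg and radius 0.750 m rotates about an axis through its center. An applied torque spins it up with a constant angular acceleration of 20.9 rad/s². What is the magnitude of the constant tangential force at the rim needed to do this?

I = ½MR² = (1/2)(15.0)(0.750)² = 4.219 kg·m².
The required torque is τ = Iα = (4.219)(20.90) = 88.17 N·m.
A tangential force at the rim gives τ = FR, so F = τ/R = 88.17/0.750 = 117.6 N.

F ≈ 118 N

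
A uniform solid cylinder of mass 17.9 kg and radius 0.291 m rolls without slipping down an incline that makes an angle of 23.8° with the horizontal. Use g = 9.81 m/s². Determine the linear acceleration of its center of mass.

Translation along the incline: Mg sinθ − f = Ma.
Rotation about the center: fR = Iα with I = ½MR². No-slip gives a = αR, so f = (I/R²)a = (1/2)M a.
Substituting: Mg sinθ = (1 + 0.5000)Ma, so a = g sinθ/(1 + 0.5000) = (9.81) sin 23.8° / 1.500 = 2.639 m/s².

a ≈ 2.64 m/s²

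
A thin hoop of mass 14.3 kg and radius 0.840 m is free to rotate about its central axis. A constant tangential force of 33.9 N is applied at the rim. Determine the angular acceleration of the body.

I = MR² = (14.3)(0.840)² = 10.09 kg·m².
τ = F R = (33.9)(0.840) = 28.48 N·m.
From τ = Iα: α = 28.48/10.09 = 2.822 rad/s².

α ≈ 2.82 rad/s²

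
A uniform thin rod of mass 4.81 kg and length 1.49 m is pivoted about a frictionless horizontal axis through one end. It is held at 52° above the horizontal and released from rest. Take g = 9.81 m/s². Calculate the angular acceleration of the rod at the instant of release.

About the pivot, I = (1/3)ML² = (1/3)(4.81)(1.49)² = 3.560 kg·m².
The weight acts at the center, a distance L/2 = 0.7450 m from the pivot; τ = Mg(L/2) cos 52° = 21.64 N·m.
α = τ/I = 21.64/3.560 = 6.080 rad/s².
(Equivalently α = (3g/(2L)) cos 52° = 6.080 rad/s².)

α ≈ 6.08 rad/s²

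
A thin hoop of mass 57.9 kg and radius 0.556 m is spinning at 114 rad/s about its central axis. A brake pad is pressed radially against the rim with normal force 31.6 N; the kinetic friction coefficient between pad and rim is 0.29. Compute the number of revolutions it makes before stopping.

≈ 3630 revolutions

I = MR² = (57.9)(0.556)² = 17.90 kg·m².
Friction force f = μN = (0.29)(31.6) = 9.164 N at the rim; torque magnitude τ = fR = 5.095 N·m, opposing ω.
|α| = τ/I = 5.095/17.90 = 0.2847 rad/s² (deceleration).
ω² = ω₀² − 2|α|θ with ω = 0 ⇒ θ = ω₀²/(2|α|) = 22830 rad = 3633 rev.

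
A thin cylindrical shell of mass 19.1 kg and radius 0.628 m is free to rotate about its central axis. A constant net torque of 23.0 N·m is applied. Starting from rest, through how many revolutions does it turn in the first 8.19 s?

I = MR² = (19.1)(0.628)² = 7.533 kg·m².
α = τ/I = 23.0/7.533 = 3.053 rad/s².
θ = ½αt² = ½(3.053)(8.19)² = 102.4 rad.
Revolutions = θ/(2π) = 16.30.

≈ 16.3 revolutions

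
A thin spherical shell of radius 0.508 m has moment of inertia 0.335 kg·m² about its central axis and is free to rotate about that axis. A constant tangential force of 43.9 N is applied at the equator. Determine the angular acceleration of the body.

τ = F R = (43.9)(0.508) = 22.30 N·m.
Newton's second law for rotation, τ = Iα, gives α = τ/I = 22.30/0.3350 = 66.57 rad/s².

α ≈ 66.6 rad/s²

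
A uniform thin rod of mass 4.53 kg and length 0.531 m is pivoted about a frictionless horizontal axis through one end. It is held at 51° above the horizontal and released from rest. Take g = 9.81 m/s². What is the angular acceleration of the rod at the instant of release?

α ≈ 17.4 rad/s²

About the pivot, I = (1/3)ML² = (1/3)(4.53)(0.531)² = 0.4258 kg·m².
The weight acts at the center, a distance L/2 = 0.2655 m from the pivot; τ = Mg(L/2) cos 51° = 7.425 N·m.
α = τ/I = 7.425/0.4258 = 17.44 rad/s².
(Equivalently α = (3g/(2L)) cos 51° = 17.44 rad/s².)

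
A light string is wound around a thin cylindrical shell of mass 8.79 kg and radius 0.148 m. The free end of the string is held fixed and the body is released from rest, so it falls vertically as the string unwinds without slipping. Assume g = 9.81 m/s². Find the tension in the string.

Translation: Mg − T = Ma. Rotation about the center: TR = Iα with I = MR².
With a = αR: T = (I/R²)a = M a, so Mg = (1 + 1.000)Ma.
a = g/(1 + 1.000) = 9.81/2.000 = 4.905 m/s².
T = 1.000·M·a = (1.000)(8.79)(4.905) = 43.11 N.

T ≈ 43.1 N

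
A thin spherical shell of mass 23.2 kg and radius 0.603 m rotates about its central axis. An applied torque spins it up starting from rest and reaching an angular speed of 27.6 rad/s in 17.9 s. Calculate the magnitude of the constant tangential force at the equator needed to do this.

F ≈ 14.4 N

I = (2/3)MR² = (2/3)(23.2)(0.603)² = 5.624 kg·m².
α = Δω/Δt = (27.6 − 0)/17.9 = 1.542 rad/s².
The required torque is τ = Iα = (5.624)(1.542) = 8.671 N·m.
A tangential force at the equator gives τ = FR, so F = τ/R = 8.671/0.603 = 14.38 N.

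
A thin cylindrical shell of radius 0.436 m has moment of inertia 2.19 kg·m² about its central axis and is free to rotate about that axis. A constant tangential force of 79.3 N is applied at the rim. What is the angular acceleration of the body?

α ≈ 15.8 rad/s²

τ = F R = (79.3)(0.436) = 34.57 N·m.
From τ = Iα: α = 34.57/2.190 = 15.79 rad/s².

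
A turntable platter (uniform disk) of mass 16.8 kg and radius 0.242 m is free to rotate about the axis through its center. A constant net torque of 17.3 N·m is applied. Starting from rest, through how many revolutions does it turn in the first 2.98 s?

≈ 24.9 revolutions

I = ½MR² = (1/2)(16.8)(0.242)² = 0.4919 kg·m².
α = τ/I = 17.3/0.4919 = 35.17 rad/s².
θ = ½αt² = ½(35.17)(2.98)² = 156.1 rad.
Revolutions = θ/(2π) = 24.85.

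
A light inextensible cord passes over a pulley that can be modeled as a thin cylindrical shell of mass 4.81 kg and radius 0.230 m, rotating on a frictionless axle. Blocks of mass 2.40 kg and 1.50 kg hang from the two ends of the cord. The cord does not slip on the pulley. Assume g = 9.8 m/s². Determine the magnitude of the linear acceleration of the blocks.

I = MR² = (4.81)(0.230)² = 0.2544 kg·m².
Heavier block: m₁g − T₁ = m₁a. Lighter block: T₂ − m₂g = m₂a.
Pulley: (T₁ − T₂)R = Iα = I(a/R), so T₁ − T₂ = (I/R²)a = 1·M_p a = 4.810·a.
Adding the three: (m₁ − m₂)g = (m₁ + m₂ + 4.810)a, so a = (2.40 − 1.50)(9.8)/(2.40 + 1.50 + 4.810) = 1.013 m/s².

a ≈ 1.01 m/s²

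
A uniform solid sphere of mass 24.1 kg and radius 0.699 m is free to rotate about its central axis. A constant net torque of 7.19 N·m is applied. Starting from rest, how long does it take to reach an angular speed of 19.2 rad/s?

I = (2/5)MR² = (2/5)(24.1)(0.699)² = 4.710 kg·m².
α = τ/I = 7.19/4.710 = 1.527 rad/s².
ω = αt ⇒ t = ω/α = 19.2/1.527 = 12.58 s.

t ≈ 12.6 s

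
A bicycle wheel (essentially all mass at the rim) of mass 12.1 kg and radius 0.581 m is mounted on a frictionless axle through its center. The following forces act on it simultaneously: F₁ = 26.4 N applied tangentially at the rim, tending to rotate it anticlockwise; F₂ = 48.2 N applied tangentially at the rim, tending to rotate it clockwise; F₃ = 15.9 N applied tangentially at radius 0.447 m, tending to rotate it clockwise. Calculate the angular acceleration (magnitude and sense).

I = MR² = (12.1)(0.581)² = 4.084 kg·m².
Taking anticlockwise as positive: τ₁ = +(26.4)(0.581) = +15.34 N·m; τ₂ = −(48.2)(0.581) = −28.00 N·m; τ₃ = −(15.9)(0.447) = −7.107 N·m.
Net torque τ = -19.77 N·m.
α = τ/I = -19.77/4.084 = -4.841 rad/s².

α ≈ 4.84 rad/s², clockwise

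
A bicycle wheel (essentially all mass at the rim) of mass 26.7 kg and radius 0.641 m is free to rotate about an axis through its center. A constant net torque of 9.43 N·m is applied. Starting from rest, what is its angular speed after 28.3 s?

I = MR² = (26.7)(0.641)² = 10.97 kg·m².
α = τ/I = 9.43/10.97 = 0.8596 rad/s².
ω = ω₀ + αt = 0 + (0.8596)(28.3) = 24.33 rad/s.

ω ≈ 24.3 rad/s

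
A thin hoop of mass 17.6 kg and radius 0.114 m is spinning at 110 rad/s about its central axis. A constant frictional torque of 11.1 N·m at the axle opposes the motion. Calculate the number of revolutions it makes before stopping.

≈ 19.8 revolutions

I = MR² = (17.6)(0.114)² = 0.2287 kg·m².
The net torque has magnitude 11.1 N·m, opposing ω.
|α| = τ/I = 11.10/0.2287 = 48.53 rad/s² (deceleration).
ω² = ω₀² − 2|α|θ with ω = 0 ⇒ θ = ω₀²/(2|α|) = 124.7 rad = 19.84 rev.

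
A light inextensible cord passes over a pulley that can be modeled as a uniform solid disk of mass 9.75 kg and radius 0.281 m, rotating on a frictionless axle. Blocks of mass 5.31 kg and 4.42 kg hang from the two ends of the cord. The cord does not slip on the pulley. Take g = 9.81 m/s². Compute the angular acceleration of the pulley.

I = ½MR² = (1/2)(9.75)(0.281)² = 0.3849 kg·m².
Heavier block: m₁g − T₁ = m₁a. Lighter block: T₂ − m₂g = m₂a.
Pulley: (T₁ − T₂)R = Iα = I(a/R), so T₁ − T₂ = (I/R²)a = (1/2)M_p a = 4.875·a.
Adding the three: (m₁ − m₂)g = (m₁ + m₂ + 4.875)a, so a = (5.31 − 4.42)(9.81)/(5.31 + 4.42 + 4.875) = 0.5978 m/s².
α = a/R = 0.5978/0.281 = 2.127 rad/s².

α ≈ 2.13 rad/s²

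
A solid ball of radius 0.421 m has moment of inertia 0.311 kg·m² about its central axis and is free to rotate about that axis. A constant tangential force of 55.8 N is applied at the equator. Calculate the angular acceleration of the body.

τ = F R = (55.8)(0.421) = 23.49 N·m.
Newton's second law for rotation, τ = Iα, gives α = τ/I = 23.49/0.3110 = 75.54 rad/s².

α ≈ 75.5 rad/s²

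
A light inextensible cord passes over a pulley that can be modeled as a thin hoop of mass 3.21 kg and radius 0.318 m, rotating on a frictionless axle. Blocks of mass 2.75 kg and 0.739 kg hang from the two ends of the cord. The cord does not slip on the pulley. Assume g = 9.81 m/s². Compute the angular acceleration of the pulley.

I = MR² = (3.21)(0.318)² = 0.3246 kg·m².
Heavier block: m₁g − T₁ = m₁a. Lighter block: T₂ − m₂g = m₂a.
Pulley: (T₁ − T₂)R = Iα = I(a/R), so T₁ − T₂ = (I/R²)a = 1·M_p a = 3.210·a.
Adding the three: (m₁ − m₂)g = (m₁ + m₂ + 3.210)a, so a = (2.75 − 0.739)(9.81)/(2.75 + 0.739 + 3.210) = 2.945 m/s².
α = a/R = 2.945/0.318 = 9.261 rad/s².

α ≈ 9.26 rad/s²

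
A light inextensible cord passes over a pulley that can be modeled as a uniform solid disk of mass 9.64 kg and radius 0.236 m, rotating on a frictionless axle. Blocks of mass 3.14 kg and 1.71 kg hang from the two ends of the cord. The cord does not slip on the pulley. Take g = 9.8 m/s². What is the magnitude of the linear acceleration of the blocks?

I = ½MR² = (1/2)(9.64)(0.236)² = 0.2685 kg·m².
Heavier block: m₁g − T₁ = m₁a. Lighter block: T₂ − m₂g = m₂a.
Pulley: (T₁ − T₂)R = Iα = I(a/R), so T₁ − T₂ = (I/R²)a = (1/2)M_p a = 4.820·a.
Adding the three: (m₁ − m₂)g = (m₁ + m₂ + 4.820)a, so a = (3.14 − 1.71)(9.8)/(3.14 + 1.71 + 4.820) = 1.449 m/s².

a ≈ 1.45 m/s²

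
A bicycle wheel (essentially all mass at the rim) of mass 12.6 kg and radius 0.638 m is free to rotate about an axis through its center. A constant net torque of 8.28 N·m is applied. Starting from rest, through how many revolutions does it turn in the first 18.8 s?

I = MR² = (12.6)(0.638)² = 5.129 kg·m².
α = τ/I = 8.28/5.129 = 1.614 rad/s².
θ = ½αt² = ½(1.614)(18.8)² = 285.3 rad.
Revolutions = θ/(2π) = 45.41.

≈ 45.4 revolutions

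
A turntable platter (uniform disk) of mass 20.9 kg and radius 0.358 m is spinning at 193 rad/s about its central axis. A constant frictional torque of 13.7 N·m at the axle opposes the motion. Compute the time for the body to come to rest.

I = ½MR² = (1/2)(20.9)(0.358)² = 1.339 kg·m².
The net torque has magnitude 13.7 N·m, opposing ω.
|α| = τ/I = 13.70/1.339 = 10.23 rad/s² (deceleration).
0 = ω₀ − |α|t ⇒ t = ω₀/|α| = 193/10.23 = 18.87 s.

t ≈ 18.9 s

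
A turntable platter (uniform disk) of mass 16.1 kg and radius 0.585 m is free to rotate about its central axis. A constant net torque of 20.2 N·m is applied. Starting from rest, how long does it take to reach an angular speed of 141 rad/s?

I = ½MR² = (1/2)(16.1)(0.585)² = 2.755 kg·m².
α = τ/I = 20.2/2.755 = 7.332 rad/s².
ω = αt ⇒ t = ω/α = 141/7.332 = 19.23 s.

t ≈ 19.2 s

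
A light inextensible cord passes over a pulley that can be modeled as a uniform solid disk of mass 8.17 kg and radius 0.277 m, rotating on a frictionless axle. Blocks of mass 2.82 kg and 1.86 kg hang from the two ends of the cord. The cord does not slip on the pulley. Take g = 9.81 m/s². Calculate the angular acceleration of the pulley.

I = ½MR² = (1/2)(8.17)(0.277)² = 0.3134 kg·m².
Heavier block: m₁g − T₁ = m₁a. Lighter block: T₂ − m₂g = m₂a.
Pulley: (T₁ − T₂)R = Iα = I(a/R), so T₁ − T₂ = (I/R²)a = (1/2)M_p a = 4.085·a.
Adding the three: (m₁ − m₂)g = (m₁ + m₂ + 4.085)a, so a = (2.82 − 1.86)(9.81)/(2.82 + 1.86 + 4.085) = 1.074 m/s².
α = a/R = 1.074/0.277 = 3.879 rad/s².

α ≈ 3.88 rad/s²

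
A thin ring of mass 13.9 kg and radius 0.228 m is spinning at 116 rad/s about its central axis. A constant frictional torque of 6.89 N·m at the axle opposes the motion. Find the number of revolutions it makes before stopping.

I = MR² = (13.9)(0.228)² = 0.7226 kg·m².
The net torque has magnitude 6.89 N·m, opposing ω.
|α| = τ/I = 6.890/0.7226 = 9.535 rad/s² (deceleration).
ω² = ω₀² − 2|α|θ with ω = 0 ⇒ θ = ω₀²/(2|α|) = 705.6 rad = 112.3 rev.

≈ 112 revolutions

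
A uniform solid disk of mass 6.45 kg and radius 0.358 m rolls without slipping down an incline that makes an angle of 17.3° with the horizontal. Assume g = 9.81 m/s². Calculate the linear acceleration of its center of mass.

Translation along the incline: Mg sinθ − f = Ma.
Rotation about the center: fR = Iα with I = ½MR². No-slip gives a = αR, so f = (I/R²)a = (1/2)M a.
Substituting: Mg sinθ = (1 + 0.5000)Ma, so a = g sinθ/(1 + 0.5000) = (9.81) sin 17.3° / 1.500 = 1.945 m/s².

a ≈ 1.94 m/s²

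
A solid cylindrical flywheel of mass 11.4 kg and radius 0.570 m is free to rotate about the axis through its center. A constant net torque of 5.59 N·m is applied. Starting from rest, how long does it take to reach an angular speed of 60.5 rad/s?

t ≈ 20.0 s

I = ½MR² = (1/2)(11.4)(0.570)² = 1.852 kg·m².
α = τ/I = 5.59/1.852 = 3.018 rad/s².
ω = αt ⇒ t = ω/α = 60.5/3.018 = 20.04 s.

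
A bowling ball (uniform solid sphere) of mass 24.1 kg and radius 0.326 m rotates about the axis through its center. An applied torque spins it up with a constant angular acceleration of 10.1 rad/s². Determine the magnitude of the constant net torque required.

τ ≈ 10.3 N·m

I = (2/5)MR² = (2/5)(24.1)(0.326)² = 1.025 kg·m².
τ = Iα = (1.025)(10.10) = 10.35 N·m.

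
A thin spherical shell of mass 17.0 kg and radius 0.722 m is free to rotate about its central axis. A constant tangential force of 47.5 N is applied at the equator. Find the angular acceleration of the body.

I = (2/3)MR² = (2/3)(17.0)(0.722)² = 5.908 kg·m².
τ = F R = (47.5)(0.722) = 34.30 N·m.
Newton's second law for rotation, τ = Iα, gives α = τ/I = 34.30/5.908 = 5.805 rad/s².

α ≈ 5.80 rad/s²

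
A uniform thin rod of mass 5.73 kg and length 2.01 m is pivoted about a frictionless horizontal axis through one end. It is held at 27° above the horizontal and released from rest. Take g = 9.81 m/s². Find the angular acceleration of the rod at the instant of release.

α ≈ 6.52 rad/s²

About the pivot, I = (1/3)ML² = (1/3)(5.73)(2.01)² = 7.717 kg·m².
The weight acts at the center, a distance L/2 = 1.005 m from the pivot; τ = Mg(L/2) cos 27° = 50.34 N·m.
α = τ/I = 50.34/7.717 = 6.523 rad/s².
(Equivalently α = (3g/(2L)) cos 27° = 6.523 rad/s².)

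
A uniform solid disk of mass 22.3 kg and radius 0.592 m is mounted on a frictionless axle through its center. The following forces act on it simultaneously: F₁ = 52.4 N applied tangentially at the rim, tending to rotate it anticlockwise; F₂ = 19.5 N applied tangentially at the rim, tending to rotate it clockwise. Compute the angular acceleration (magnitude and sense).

α ≈ 4.98 rad/s², anticlockwise

I = ½MR² = (1/2)(22.3)(0.592)² = 3.908 kg·m².
Taking anticlockwise as positive: τ₁ = +(52.4)(0.592) = +31.02 N·m; τ₂ = −(19.5)(0.592) = −11.54 N·m.
Net torque τ = 19.48 N·m.
α = τ/I = 19.48/3.908 = 4.984 rad/s².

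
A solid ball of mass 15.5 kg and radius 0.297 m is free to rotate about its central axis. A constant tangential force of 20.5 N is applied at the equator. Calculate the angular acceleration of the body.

α ≈ 11.1 rad/s²

I = (2/5)MR² = (2/5)(15.5)(0.297)² = 0.5469 kg·m².
τ = F R = (20.5)(0.297) = 6.088 N·m.
From τ = Iα: α = 6.088/0.5469 = 11.13 rad/s².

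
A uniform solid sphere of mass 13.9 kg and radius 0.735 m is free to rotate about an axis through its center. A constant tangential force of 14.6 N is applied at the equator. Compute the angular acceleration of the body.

I = (2/5)MR² = (2/5)(13.9)(0.735)² = 3.004 kg·m².
τ = F R = (14.6)(0.735) = 10.73 N·m.
Newton's second law for rotation, τ = Iα, gives α = τ/I = 10.73/3.004 = 3.573 rad/s².

α ≈ 3.57 rad/s²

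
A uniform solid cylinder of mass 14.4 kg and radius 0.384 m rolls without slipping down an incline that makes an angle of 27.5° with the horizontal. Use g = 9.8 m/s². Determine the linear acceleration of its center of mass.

a ≈ 3.02 m/s²

Translation along the incline: Mg sinθ − f = Ma.
Rotation about the center: fR = Iα with I = ½MR². No-slip gives a = αR, so f = (I/R²)a = (1/2)M a.
Substituting: Mg sinθ = (1 + 0.5000)Ma, so a = g sinθ/(1 + 0.5000) = (9.8) sin 27.5° / 1.500 = 3.017 m/s².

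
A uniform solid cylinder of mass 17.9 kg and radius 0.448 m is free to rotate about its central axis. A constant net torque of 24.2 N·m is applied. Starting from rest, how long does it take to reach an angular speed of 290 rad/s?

t ≈ 21.5 s

I = ½MR² = (1/2)(17.9)(0.448)² = 1.796 kg·m².
α = τ/I = 24.2/1.796 = 13.47 rad/s².
ω = αt ⇒ t = ω/α = 290/13.47 = 21.53 s.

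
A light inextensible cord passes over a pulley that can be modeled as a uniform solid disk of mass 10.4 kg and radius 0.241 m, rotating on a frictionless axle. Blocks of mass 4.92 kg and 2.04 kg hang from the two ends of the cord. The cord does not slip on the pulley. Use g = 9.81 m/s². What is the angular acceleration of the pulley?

I = ½MR² = (1/2)(10.4)(0.241)² = 0.3020 kg·m².
Heavier block: m₁g − T₁ = m₁a. Lighter block: T₂ − m₂g = m₂a.
Pulley: (T₁ − T₂)R = Iα = I(a/R), so T₁ − T₂ = (I/R²)a = (1/2)M_p a = 5.200·a.
Adding the three: (m₁ − m₂)g = (m₁ + m₂ + 5.200)a, so a = (4.92 − 2.04)(9.81)/(4.92 + 2.04 + 5.200) = 2.323 m/s².
α = a/R = 2.323/0.241 = 9.641 rad/s².

α ≈ 9.64 rad/s²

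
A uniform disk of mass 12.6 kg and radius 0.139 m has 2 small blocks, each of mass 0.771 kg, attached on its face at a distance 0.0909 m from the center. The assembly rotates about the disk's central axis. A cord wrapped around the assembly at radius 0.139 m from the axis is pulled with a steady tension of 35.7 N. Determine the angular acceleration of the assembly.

I_disk = ½MR² = ½(12.6)(0.139)² = 0.1217 kg·m².
I_blocks = 2·m·r² = 2(0.771)(0.0909)² = 0.01274 kg·m².
Total I = 0.1345 kg·m².
τ = F r = (35.7)(0.139) = 4.962 N·m.
α = τ/I = 4.962/0.1345 = 36.90 rad/s².

α ≈ 36.9 rad/s²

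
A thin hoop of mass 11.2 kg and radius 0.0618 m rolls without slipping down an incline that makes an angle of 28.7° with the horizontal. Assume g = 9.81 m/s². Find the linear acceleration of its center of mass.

a ≈ 2.36 m/s²

Translation along the incline: Mg sinθ − f = Ma.
Rotation about the center: fR = Iα with I = MR². No-slip gives a = αR, so f = (I/R²)a = M a.
Substituting: Mg sinθ = (1 + 1.000)Ma, so a = g sinθ/(1 + 1.000) = (9.81) sin 28.7° / 2.000 = 2.355 m/s².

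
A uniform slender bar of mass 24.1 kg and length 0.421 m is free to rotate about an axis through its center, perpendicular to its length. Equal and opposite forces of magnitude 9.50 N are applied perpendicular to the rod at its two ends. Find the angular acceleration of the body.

I = (1/12)ML² = (1/12)(24.1)(0.421)² = 0.3560 kg·m².
The couple gives τ = F·(L/2) + F·(L/2) = F L = (9.50)(0.421) = 3.999 N·m.
Newton's second law for rotation, τ = Iα, gives α = τ/I = 3.999/0.3560 = 11.24 rad/s².

α ≈ 11.2 rad/s²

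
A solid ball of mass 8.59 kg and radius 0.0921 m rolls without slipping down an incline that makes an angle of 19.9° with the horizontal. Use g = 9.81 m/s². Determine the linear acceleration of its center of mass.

a ≈ 2.39 m/s²

Translation along the incline: Mg sinθ − f = Ma.
Rotation about the center: fR = Iα with I = (2/5)MR². No-slip gives a = αR, so f = (I/R²)a = (2/5)M a.
Substituting: Mg sinθ = (1 + 0.4000)Ma, so a = g sinθ/(1 + 0.4000) = (9.81) sin 19.9° / 1.400 = 2.385 m/s².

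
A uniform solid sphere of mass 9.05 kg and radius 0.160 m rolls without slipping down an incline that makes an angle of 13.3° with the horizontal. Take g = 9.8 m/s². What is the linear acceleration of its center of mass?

a ≈ 1.61 m/s²

Translation along the incline: Mg sinθ − f = Ma.
Rotation about the center: fR = Iα with I = (2/5)MR². No-slip gives a = αR, so f = (I/R²)a = (2/5)M a.
Substituting: Mg sinθ = (1 + 0.4000)Ma, so a = g sinθ/(1 + 0.4000) = (9.8) sin 13.3° / 1.400 = 1.610 m/s².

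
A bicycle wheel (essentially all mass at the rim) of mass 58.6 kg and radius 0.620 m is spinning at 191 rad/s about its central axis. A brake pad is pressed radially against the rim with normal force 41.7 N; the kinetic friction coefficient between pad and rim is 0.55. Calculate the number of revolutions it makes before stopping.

I = MR² = (58.6)(0.620)² = 22.53 kg·m².
Friction force f = μN = (0.55)(41.7) = 22.94 N at the rim; torque magnitude τ = fR = 14.22 N·m, opposing ω.
|α| = τ/I = 14.22/22.53 = 0.6313 rad/s² (deceleration).
ω² = ω₀² − 2|α|θ with ω = 0 ⇒ θ = ω₀²/(2|α|) = 28900 rad = 4599 rev.

≈ 4600 revolutions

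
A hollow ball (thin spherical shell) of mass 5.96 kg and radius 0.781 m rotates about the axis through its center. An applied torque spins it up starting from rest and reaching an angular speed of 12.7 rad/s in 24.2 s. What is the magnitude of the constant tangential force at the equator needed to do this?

F ≈ 1.63 N

I = (2/3)MR² = (2/3)(5.96)(0.781)² = 2.424 kg·m².
α = Δω/Δt = (12.7 − 0)/24.2 = 0.5248 rad/s².
The required torque is τ = Iα = (2.424)(0.5248) = 1.272 N·m.
A tangential force at the equator gives τ = FR, so F = τ/R = 1.272/0.781 = 1.629 N.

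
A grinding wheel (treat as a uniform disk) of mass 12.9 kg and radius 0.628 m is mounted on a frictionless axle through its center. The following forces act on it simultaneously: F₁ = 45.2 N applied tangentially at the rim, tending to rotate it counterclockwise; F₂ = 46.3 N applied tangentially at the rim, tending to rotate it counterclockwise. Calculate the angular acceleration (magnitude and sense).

I = ½MR² = (1/2)(12.9)(0.628)² = 2.544 kg·m².
Taking counterclockwise as positive: τ₁ = +(45.2)(0.628) = +28.39 N·m; τ₂ = +(46.3)(0.628) = +29.08 N·m.
Net torque τ = 57.46 N·m.
α = τ/I = 57.46/2.544 = 22.59 rad/s².

α ≈ 22.6 rad/s², counterclockwise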